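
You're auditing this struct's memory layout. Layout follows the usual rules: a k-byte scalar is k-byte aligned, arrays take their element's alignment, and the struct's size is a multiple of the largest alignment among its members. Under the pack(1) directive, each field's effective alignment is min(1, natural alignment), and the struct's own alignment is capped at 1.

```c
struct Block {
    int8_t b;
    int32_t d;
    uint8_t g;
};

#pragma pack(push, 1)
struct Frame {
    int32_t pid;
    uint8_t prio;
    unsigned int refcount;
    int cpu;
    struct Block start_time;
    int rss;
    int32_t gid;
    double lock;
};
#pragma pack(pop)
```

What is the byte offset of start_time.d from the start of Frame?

17

Block: b at 0 (size 1, align 1) → ends 1; pad 3 to align 4 for d; d at 4 (size 4, align 4) → ends 8; g at 8 (size 1, align 1) → ends 9; tail pad 3 to reach multiple of 4; total 12 bytes, alignment 4
pid at 0 (size 4, align 1) → ends 4
prio at 4 (size 1, align 1) → ends 5
refcount at 5 (size 4, align 1) → ends 9
cpu at 9 (size 4, align 1) → ends 13
start_time at 13 (size 12, align 1) → ends 25
within Block: d at 4
13 + 4 = 17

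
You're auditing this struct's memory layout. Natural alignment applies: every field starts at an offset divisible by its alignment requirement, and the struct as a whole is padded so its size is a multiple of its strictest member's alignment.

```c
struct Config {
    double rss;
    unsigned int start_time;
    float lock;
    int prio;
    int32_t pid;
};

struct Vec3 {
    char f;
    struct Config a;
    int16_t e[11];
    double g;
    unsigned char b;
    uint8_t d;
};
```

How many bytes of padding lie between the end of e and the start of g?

2

Config: @0: rss [8B, align 8] → 8; @8: start_time [4B, align 4] → 12; @12: lock [4B, align 4] → 16; @16: prio [4B, align 4] → 20; @20: pid [4B, align 4] → 24; size 24, align 8
@0: f [1B, align 1] → 1
+7 pad (align 8)
@8: a [24B, align 8] → 32
@32: e [22B, align 2] → 54
+2 pad (align 8)
@56: g [8B, align 8] → 64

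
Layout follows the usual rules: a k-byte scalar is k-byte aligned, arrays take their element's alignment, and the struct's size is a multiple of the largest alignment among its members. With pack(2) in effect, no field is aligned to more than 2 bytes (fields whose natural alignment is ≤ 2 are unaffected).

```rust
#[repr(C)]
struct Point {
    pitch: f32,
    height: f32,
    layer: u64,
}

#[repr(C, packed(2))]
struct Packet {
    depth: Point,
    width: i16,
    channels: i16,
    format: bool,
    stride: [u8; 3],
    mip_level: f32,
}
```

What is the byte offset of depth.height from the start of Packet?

Point: pitch at 0 (size 4, align 4) → ends 4; height at 4 (size 4, align 4) → ends 8; layer at 8 (size 8, align 8) → ends 16; total 16 bytes, alignment 8
depth at 0 (size 16, align 2) → ends 16
within Point: height at 4
0 + 4 = 4

4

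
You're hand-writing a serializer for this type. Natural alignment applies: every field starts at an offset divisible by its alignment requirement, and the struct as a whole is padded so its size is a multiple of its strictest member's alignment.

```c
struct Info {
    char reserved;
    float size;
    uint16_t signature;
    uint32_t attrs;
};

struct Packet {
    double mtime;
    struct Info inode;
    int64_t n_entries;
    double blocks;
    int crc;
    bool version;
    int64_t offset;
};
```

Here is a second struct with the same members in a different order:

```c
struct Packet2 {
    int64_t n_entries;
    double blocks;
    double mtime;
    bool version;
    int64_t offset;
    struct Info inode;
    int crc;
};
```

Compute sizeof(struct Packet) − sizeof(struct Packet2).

Info: reserved at 0 (size 1, align 1) → ends 1; pad 3 to align 4 for size; size at 4 (size 4, align 4) → ends 8; signature at 8 (size 2, align 2) → ends 10; pad 2 to align 4 for attrs; attrs at 12 (size 4, align 4) → ends 16; total 16 bytes, alignment 4
mtime at 0 (size 8, align 8) → ends 8
inode at 8 (size 16, align 4) → ends 24
n_entries at 24 (size 8, align 8) → ends 32
blocks at 32 (size 8, align 8) → ends 40
crc at 40 (size 4, align 4) → ends 44
version at 44 (size 1, align 1) → ends 45
pad 3 to align 8 for offset
offset at 48 (size 8, align 8) → ends 56
total 56 bytes, alignment 8
— Packet2 —
n_entries at 0 (size 8, align 8) → ends 8
blocks at 8 (size 8, align 8) → ends 16
mtime at 16 (size 8, align 8) → ends 24
version at 24 (size 1, align 1) → ends 25
pad 7 to align 8 for offset
offset at 32 (size 8, align 8) → ends 40
inode at 40 (size 16, align 4) → ends 56
crc at 56 (size 4, align 4) → ends 60
tail pad 4 to reach multiple of 8
total 64 bytes, alignment 8
56 − 64 = -8

-8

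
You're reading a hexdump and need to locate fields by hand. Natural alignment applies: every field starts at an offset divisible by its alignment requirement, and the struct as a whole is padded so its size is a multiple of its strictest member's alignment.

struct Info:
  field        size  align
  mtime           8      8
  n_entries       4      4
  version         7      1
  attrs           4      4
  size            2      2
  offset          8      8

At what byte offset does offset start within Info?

32

0..8  mtime  (8B, 8-aligned)
8..12  n_entries  (4B, 4-aligned)
12..19  version  (7B, 1-aligned)
19..20  -- padding (1B)
20..24  attrs  (4B, 4-aligned)
24..26  size  (2B, 2-aligned)
26..32  -- padding (6B)
32..40  offset  (8B, 8-aligned)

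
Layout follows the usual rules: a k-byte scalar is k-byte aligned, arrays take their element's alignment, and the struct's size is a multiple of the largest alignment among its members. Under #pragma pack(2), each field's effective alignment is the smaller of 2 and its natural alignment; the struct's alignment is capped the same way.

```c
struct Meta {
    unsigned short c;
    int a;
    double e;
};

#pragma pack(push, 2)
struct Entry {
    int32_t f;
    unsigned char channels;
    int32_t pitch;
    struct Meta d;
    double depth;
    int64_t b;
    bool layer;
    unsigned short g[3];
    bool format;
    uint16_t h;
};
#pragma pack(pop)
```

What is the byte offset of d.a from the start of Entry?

Meta: c at 0 (size 2, align 2) → ends 2; pad 2 to align 4 for a; a at 4 (size 4, align 4) → ends 8; e at 8 (size 8, align 8) → ends 16; total 16 bytes, alignment 8
f at 0 (size 4, align 2) → ends 4
channels at 4 (size 1, align 1) → ends 5
pad 1 to align 2 for pitch
pitch at 6 (size 4, align 2) → ends 10
d at 10 (size 16, align 2) → ends 26
within Meta: a at 4
10 + 4 = 14

14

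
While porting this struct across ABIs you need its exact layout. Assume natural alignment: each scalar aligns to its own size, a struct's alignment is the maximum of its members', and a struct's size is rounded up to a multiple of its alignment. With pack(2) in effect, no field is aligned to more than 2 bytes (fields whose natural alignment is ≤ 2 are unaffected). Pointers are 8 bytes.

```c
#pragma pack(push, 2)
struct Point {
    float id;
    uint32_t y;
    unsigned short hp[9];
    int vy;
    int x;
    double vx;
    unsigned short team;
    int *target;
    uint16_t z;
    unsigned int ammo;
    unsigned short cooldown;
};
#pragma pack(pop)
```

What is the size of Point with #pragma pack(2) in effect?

60

@0: id [4B, align 2] → 4
@4: y [4B, align 2] → 8
@8: hp [18B, align 2] → 26
@26: vy [4B, align 2] → 30
@30: x [4B, align 2] → 34
@34: vx [8B, align 2] → 42
@42: team [2B, align 2] → 44
@44: target [8B, align 2] → 52
@52: z [2B, align 2] → 54
@54: ammo [4B, align 2] → 58
@58: cooldown [2B, align 2] → 60
size 60, align 2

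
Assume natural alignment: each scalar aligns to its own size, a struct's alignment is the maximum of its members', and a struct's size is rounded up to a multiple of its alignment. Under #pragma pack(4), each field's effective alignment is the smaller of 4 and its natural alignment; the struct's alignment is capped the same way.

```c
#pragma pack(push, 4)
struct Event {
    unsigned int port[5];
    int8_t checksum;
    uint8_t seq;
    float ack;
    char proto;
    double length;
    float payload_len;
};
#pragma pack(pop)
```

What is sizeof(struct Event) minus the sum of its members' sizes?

5

0..20  port  (20B, 4-aligned)
20..21  checksum  (1B, 1-aligned)
21..22  seq  (1B, 1-aligned)
22..24  -- padding (2B)
24..28  ack  (4B, 4-aligned)
28..29  proto  (1B, 1-aligned)
29..32  -- padding (3B)
32..40  length  (8B, 4-aligned)
40..44  payload_len  (4B, 4-aligned)
sizeof = 44, alignof = 4
data bytes 39, size 44 → padding 5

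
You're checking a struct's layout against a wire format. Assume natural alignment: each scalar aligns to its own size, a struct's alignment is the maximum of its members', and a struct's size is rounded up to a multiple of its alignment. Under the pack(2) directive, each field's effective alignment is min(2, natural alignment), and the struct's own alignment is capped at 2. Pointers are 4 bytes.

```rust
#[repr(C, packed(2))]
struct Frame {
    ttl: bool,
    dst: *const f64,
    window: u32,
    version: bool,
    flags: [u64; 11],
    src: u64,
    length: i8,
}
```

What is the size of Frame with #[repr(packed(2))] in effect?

110

ttl at 0 (size 1, align 1) → ends 1
pad 1 to align 2 for dst
dst at 2 (size 4, align 2) → ends 6
window at 6 (size 4, align 2) → ends 10
version at 10 (size 1, align 1) → ends 11
pad 1 to align 2 for flags
flags at 12 (size 88, align 2) → ends 100
src at 100 (size 8, align 2) → ends 108
length at 108 (size 1, align 1) → ends 109
tail pad 1 to reach multiple of 2
total 110 bytes, alignment 2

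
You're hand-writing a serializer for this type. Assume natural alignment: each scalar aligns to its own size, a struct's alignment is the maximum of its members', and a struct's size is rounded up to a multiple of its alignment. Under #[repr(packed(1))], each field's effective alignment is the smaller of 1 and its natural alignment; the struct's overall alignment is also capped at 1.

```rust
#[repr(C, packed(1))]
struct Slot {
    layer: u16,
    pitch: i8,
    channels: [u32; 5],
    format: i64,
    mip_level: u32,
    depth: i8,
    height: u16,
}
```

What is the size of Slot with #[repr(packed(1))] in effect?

layer at 0 (size 2, align 1) → ends 2
pitch at 2 (size 1, align 1) → ends 3
channels at 3 (size 20, align 1) → ends 23
format at 23 (size 8, align 1) → ends 31
mip_level at 31 (size 4, align 1) → ends 35
depth at 35 (size 1, align 1) → ends 36
height at 36 (size 2, align 1) → ends 38
total 38 bytes, alignment 1

38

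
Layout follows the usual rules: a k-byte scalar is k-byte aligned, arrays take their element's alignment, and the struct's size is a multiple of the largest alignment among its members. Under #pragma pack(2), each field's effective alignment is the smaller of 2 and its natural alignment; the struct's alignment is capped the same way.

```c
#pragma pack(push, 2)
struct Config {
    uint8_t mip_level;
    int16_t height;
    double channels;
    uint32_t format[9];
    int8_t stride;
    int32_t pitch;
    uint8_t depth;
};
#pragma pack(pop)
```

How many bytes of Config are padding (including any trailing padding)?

0..1  mip_level  (1B, 1-aligned)
1..2  -- padding (1B)
2..4  height  (2B, 2-aligned)
4..12  channels  (8B, 2-aligned)
12..48  format  (36B, 2-aligned)
48..49  stride  (1B, 1-aligned)
49..50  -- padding (1B)
50..54  pitch  (4B, 2-aligned)
54..55  depth  (1B, 1-aligned)
55..56  -- tail padding (1B)
sizeof = 56, alignof = 2
data bytes 53, size 56 → padding 3

3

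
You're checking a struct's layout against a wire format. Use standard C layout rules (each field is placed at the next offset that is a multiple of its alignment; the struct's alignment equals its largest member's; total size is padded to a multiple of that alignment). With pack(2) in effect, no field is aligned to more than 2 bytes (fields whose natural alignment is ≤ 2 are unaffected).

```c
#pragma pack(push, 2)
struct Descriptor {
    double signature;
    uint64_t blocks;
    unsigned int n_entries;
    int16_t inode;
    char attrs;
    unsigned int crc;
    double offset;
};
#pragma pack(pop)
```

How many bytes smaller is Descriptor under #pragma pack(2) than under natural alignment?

natural layout:
  0..8  signature  (8B, 8-aligned)
  8..16  blocks  (8B, 8-aligned)
  16..20  n_entries  (4B, 4-aligned)
  20..22  inode  (2B, 2-aligned)
  22..23  attrs  (1B, 1-aligned)
  23..24  -- padding (1B)
  24..28  crc  (4B, 4-aligned)
  28..32  -- padding (4B)
  32..40  offset  (8B, 8-aligned)
  sizeof = 40, alignof = 8
packed(2) layout:
  0..8  signature  (8B, 2-aligned)
  8..16  blocks  (8B, 2-aligned)
  16..20  n_entries  (4B, 2-aligned)
  20..22  inode  (2B, 2-aligned)
  22..23  attrs  (1B, 1-aligned)
  23..24  -- padding (1B)
  24..28  crc  (4B, 2-aligned)
  28..36  offset  (8B, 2-aligned)
  sizeof = 36, alignof = 2
40 − 36 = 4

4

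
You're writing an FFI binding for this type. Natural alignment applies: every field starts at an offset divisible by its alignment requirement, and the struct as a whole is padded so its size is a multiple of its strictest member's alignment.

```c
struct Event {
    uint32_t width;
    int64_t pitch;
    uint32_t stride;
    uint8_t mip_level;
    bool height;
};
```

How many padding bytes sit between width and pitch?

4

width at 0 (size 4, align 4) → ends 4
pad 4 to align 8 for pitch
pitch at 8 (size 8, align 8) → ends 16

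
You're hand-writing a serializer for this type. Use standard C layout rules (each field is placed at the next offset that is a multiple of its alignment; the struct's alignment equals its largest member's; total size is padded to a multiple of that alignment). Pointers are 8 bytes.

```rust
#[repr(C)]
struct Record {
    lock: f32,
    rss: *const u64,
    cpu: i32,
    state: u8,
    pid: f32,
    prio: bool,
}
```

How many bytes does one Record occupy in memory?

lock at 0 (size 4, align 4) → ends 4
pad 4 to align 8 for rss
rss at 8 (size 8, align 8) → ends 16
cpu at 16 (size 4, align 4) → ends 20
state at 20 (size 1, align 1) → ends 21
pad 3 to align 4 for pid
pid at 24 (size 4, align 4) → ends 28
prio at 28 (size 1, align 1) → ends 29
tail pad 3 to reach multiple of 8
total 32 bytes, alignment 8

32 bytes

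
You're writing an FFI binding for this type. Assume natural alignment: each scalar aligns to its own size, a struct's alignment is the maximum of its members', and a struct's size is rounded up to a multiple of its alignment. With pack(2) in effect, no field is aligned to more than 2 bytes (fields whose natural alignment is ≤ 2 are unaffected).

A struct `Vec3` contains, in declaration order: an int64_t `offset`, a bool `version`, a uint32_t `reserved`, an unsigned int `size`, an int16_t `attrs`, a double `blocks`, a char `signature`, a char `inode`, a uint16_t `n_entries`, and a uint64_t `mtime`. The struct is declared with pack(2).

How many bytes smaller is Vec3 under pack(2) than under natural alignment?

8

natural layout:
  @0: offset [8B, align 8] → 8
  @8: version [1B, align 1] → 9
  +3 pad (align 4)
  @12: reserved [4B, align 4] → 16
  @16: size [4B, align 4] → 20
  @20: attrs [2B, align 2] → 22
  +2 pad (align 8)
  @24: blocks [8B, align 8] → 32
  @32: signature [1B, align 1] → 33
  @33: inode [1B, align 1] → 34
  @34: n_entries [2B, align 2] → 36
  +4 pad (align 8)
  @40: mtime [8B, align 8] → 48
  size 48, align 8
packed(2) layout:
  @0: offset [8B, align 2] → 8
  @8: version [1B, align 1] → 9
  +1 pad (align 2)
  @10: reserved [4B, align 2] → 14
  @14: size [4B, align 2] → 18
  @18: attrs [2B, align 2] → 20
  @20: blocks [8B, align 2] → 28
  @28: signature [1B, align 1] → 29
  @29: inode [1B, align 1] → 30
  @30: n_entries [2B, align 2] → 32
  @32: mtime [8B, align 2] → 40
  size 40, align 2
48 − 40 = 8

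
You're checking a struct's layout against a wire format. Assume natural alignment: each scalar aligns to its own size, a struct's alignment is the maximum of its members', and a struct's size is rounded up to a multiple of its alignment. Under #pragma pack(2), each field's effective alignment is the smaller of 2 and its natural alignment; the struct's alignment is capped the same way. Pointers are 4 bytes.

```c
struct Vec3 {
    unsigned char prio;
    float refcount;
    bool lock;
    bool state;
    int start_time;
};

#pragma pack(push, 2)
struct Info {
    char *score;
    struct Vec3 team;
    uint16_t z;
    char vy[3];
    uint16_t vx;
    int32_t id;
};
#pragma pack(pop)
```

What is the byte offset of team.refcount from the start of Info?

Vec3: 0..1  prio  (1B, 1-aligned); 1..4  -- padding (3B); 4..8  refcount  (4B, 4-aligned); 8..9  lock  (1B, 1-aligned); 9..10  state  (1B, 1-aligned); 10..12  -- padding (2B); 12..16  start_time  (4B, 4-aligned); sizeof = 16, alignof = 4
0..4  score  (4B, 2-aligned)
4..20  team  (16B, 2-aligned)
within Vec3: refcount at 4
4 + 4 = 8

8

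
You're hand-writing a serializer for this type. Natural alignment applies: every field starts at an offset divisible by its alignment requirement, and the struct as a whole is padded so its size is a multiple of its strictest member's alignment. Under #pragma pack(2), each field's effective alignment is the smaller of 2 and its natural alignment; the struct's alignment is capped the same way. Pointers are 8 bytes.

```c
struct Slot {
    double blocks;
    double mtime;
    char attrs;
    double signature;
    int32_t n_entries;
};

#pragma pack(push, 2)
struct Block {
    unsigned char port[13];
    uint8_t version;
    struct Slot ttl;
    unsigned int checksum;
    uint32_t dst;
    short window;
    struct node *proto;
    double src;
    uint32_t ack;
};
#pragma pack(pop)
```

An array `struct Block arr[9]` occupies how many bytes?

756

Slot: @0: blocks [8B, align 8] → 8; @8: mtime [8B, align 8] → 16; @16: attrs [1B, align 1] → 17; +7 pad (align 8); @24: signature [8B, align 8] → 32; @32: n_entries [4B, align 4] → 36; +4 tail pad (align 8); size 40, align 8
@0: port [13B, align 1] → 13
@13: version [1B, align 1] → 14
@14: ttl [40B, align 2] → 54
@54: checksum [4B, align 2] → 58
@58: dst [4B, align 2] → 62
@62: window [2B, align 2] → 64
@64: proto [8B, align 2] → 72
@72: src [8B, align 2] → 80
@80: ack [4B, align 2] → 84
size 84, align 2
array of 9: 9 × 84 = 756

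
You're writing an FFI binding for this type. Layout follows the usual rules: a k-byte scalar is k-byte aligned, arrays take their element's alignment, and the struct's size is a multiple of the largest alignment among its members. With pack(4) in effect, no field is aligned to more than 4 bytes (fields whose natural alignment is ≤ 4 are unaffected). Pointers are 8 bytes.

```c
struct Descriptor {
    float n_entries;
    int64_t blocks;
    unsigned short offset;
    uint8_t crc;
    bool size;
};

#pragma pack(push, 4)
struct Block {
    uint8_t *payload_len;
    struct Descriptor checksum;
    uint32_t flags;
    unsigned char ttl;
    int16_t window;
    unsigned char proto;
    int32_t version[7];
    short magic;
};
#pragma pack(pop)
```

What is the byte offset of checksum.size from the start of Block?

Descriptor: 0..4  n_entries  (4B, 4-aligned); 4..8  -- padding (4B); 8..16  blocks  (8B, 8-aligned); 16..18  offset  (2B, 2-aligned); 18..19  crc  (1B, 1-aligned); 19..20  size  (1B, 1-aligned); 20..24  -- tail padding (4B); sizeof = 24, alignof = 8
0..8  payload_len  (8B, 4-aligned)
8..32  checksum  (24B, 4-aligned)
within Descriptor: size at 19
8 + 19 = 27

27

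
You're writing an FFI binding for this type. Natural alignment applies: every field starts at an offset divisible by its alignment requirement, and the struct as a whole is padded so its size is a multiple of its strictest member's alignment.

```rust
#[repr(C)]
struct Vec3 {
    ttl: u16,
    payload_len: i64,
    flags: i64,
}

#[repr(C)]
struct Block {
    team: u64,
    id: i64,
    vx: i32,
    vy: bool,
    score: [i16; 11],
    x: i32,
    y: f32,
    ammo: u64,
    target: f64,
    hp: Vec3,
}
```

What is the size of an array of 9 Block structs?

Vec3: ttl at 0 (size 2, align 2) → ends 2; pad 6 to align 8 for payload_len; payload_len at 8 (size 8, align 8) → ends 16; flags at 16 (size 8, align 8) → ends 24; total 24 bytes, alignment 8
team at 0 (size 8, align 8) → ends 8
id at 8 (size 8, align 8) → ends 16
vx at 16 (size 4, align 4) → ends 20
vy at 20 (size 1, align 1) → ends 21
pad 1 to align 2 for score
score at 22 (size 22, align 2) → ends 44
x at 44 (size 4, align 4) → ends 48
y at 48 (size 4, align 4) → ends 52
pad 4 to align 8 for ammo
ammo at 56 (size 8, align 8) → ends 64
target at 64 (size 8, align 8) → ends 72
hp at 72 (size 24, align 8) → ends 96
total 96 bytes, alignment 8
array of 9: 9 × 96 = 864

864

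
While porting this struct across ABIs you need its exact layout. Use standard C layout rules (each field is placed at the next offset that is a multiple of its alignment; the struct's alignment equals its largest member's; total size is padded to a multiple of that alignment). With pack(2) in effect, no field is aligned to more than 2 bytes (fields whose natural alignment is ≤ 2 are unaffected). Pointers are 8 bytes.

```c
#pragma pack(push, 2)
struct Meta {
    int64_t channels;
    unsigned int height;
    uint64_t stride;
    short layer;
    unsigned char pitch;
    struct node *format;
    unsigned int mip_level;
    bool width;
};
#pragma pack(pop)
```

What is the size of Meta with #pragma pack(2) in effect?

channels at 0 (size 8, align 2) → ends 8
height at 8 (size 4, align 2) → ends 12
stride at 12 (size 8, align 2) → ends 20
layer at 20 (size 2, align 2) → ends 22
pitch at 22 (size 1, align 1) → ends 23
pad 1 to align 2 for format
format at 24 (size 8, align 2) → ends 32
mip_level at 32 (size 4, align 2) → ends 36
width at 36 (size 1, align 1) → ends 37
tail pad 1 to reach multiple of 2
total 38 bytes, alignment 2

38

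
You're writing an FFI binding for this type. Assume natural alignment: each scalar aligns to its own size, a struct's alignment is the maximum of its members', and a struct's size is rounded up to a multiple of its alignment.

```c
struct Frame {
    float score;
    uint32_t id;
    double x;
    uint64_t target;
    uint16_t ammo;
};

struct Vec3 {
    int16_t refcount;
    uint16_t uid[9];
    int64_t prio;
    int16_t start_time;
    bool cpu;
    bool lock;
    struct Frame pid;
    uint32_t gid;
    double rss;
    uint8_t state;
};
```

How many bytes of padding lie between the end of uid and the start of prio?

Frame: 0..4  score  (4B, 4-aligned); 4..8  id  (4B, 4-aligned); 8..16  x  (8B, 8-aligned); 16..24  target  (8B, 8-aligned); 24..26  ammo  (2B, 2-aligned); 26..32  -- tail padding (6B); sizeof = 32, alignof = 8
0..2  refcount  (2B, 2-aligned)
2..20  uid  (18B, 2-aligned)
20..24  -- padding (4B)
24..32  prio  (8B, 8-aligned)

4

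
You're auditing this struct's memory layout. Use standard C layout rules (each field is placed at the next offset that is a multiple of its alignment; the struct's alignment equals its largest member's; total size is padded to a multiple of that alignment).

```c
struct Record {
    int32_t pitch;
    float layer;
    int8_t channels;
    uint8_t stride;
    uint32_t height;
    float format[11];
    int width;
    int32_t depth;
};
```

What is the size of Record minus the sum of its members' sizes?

@0: pitch [4B, align 4] → 4
@4: layer [4B, align 4] → 8
@8: channels [1B, align 1] → 9
@9: stride [1B, align 1] → 10
+2 pad (align 4)
@12: height [4B, align 4] → 16
@16: format [44B, align 4] → 60
@60: width [4B, align 4] → 64
@64: depth [4B, align 4] → 68
size 68, align 4
data bytes 66, size 68 → padding 2

2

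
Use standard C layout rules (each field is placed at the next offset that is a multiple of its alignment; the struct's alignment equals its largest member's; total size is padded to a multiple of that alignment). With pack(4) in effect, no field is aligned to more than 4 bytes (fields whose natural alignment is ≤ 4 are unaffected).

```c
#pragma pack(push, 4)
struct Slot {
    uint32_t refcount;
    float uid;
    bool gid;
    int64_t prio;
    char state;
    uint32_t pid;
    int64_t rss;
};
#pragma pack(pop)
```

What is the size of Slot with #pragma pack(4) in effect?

refcount at 0 (size 4, align 4) → ends 4
uid at 4 (size 4, align 4) → ends 8
gid at 8 (size 1, align 1) → ends 9
pad 3 to align 4 for prio
prio at 12 (size 8, align 4) → ends 20
state at 20 (size 1, align 1) → ends 21
pad 3 to align 4 for pid
pid at 24 (size 4, align 4) → ends 28
rss at 28 (size 8, align 4) → ends 36
total 36 bytes, alignment 4

36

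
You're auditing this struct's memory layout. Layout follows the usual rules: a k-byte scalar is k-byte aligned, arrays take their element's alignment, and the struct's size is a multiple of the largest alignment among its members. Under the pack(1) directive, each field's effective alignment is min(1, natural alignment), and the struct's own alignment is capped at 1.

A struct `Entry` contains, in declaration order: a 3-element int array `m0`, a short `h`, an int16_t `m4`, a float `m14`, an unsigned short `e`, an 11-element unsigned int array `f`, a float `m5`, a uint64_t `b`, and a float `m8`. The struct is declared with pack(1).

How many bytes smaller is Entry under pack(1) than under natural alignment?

natural layout:
  m0 at 0 (size 12, align 4) → ends 12
  h at 12 (size 2, align 2) → ends 14
  m4 at 14 (size 2, align 2) → ends 16
  m14 at 16 (size 4, align 4) → ends 20
  e at 20 (size 2, align 2) → ends 22
  pad 2 to align 4 for f
  f at 24 (size 44, align 4) → ends 68
  m5 at 68 (size 4, align 4) → ends 72
  b at 72 (size 8, align 8) → ends 80
  m8 at 80 (size 4, align 4) → ends 84
  tail pad 4 to reach multiple of 8
  total 88 bytes, alignment 8
packed(1) layout:
  m0 at 0 (size 12, align 1) → ends 12
  h at 12 (size 2, align 1) → ends 14
  m4 at 14 (size 2, align 1) → ends 16
  m14 at 16 (size 4, align 1) → ends 20
  e at 20 (size 2, align 1) → ends 22
  f at 22 (size 44, align 1) → ends 66
  m5 at 66 (size 4, align 1) → ends 70
  b at 70 (size 8, align 1) → ends 78
  m8 at 78 (size 4, align 1) → ends 82
  total 82 bytes, alignment 1
88 − 82 = 6

6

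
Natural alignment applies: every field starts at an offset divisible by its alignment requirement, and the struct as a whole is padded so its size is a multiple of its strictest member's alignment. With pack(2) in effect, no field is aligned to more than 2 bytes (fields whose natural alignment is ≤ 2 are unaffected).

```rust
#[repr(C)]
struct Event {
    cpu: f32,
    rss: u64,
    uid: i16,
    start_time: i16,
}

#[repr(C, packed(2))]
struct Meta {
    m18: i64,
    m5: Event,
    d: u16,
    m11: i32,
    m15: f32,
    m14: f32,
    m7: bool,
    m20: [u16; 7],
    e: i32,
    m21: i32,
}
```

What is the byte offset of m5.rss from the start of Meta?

Event: 0..4  cpu  (4B, 4-aligned); 4..8  -- padding (4B); 8..16  rss  (8B, 8-aligned); 16..18  uid  (2B, 2-aligned); 18..20  start_time  (2B, 2-aligned); 20..24  -- tail padding (4B); sizeof = 24, alignof = 8
0..8  m18  (8B, 2-aligned)
8..32  m5  (24B, 2-aligned)
within Event: rss at 8
8 + 8 = 16

16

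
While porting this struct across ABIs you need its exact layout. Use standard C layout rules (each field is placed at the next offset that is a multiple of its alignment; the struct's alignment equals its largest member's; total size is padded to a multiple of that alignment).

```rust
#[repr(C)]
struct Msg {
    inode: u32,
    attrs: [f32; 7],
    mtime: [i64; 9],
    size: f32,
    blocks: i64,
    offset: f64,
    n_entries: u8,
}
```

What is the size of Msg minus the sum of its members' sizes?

inode at 0 (size 4, align 4) → ends 4
attrs at 4 (size 28, align 4) → ends 32
mtime at 32 (size 72, align 8) → ends 104
size at 104 (size 4, align 4) → ends 108
pad 4 to align 8 for blocks
blocks at 112 (size 8, align 8) → ends 120
offset at 120 (size 8, align 8) → ends 128
n_entries at 128 (size 1, align 1) → ends 129
tail pad 7 to reach multiple of 8
total 136 bytes, alignment 8
data bytes 125, size 136 → padding 11

11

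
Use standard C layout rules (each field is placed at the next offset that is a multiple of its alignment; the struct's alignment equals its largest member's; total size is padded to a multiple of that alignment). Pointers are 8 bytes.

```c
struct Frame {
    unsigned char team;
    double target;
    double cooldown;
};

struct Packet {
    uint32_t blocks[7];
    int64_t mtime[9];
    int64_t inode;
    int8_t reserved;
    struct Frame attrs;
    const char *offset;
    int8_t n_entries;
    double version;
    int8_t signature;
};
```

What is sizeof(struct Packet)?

Frame: @0: team [1B, align 1] → 1; +7 pad (align 8); @8: target [8B, align 8] → 16; @16: cooldown [8B, align 8] → 24; size 24, align 8
@0: blocks [28B, align 4] → 28
+4 pad (align 8)
@32: mtime [72B, align 8] → 104
@104: inode [8B, align 8] → 112
@112: reserved [1B, align 1] → 113
+7 pad (align 8)
@120: attrs [24B, align 8] → 144
@144: offset [8B, align 8] → 152
@152: n_entries [1B, align 1] → 153
+7 pad (align 8)
@160: version [8B, align 8] → 168
@168: signature [1B, align 1] → 169
+7 tail pad (align 8)
size 176, align 8

176 bytes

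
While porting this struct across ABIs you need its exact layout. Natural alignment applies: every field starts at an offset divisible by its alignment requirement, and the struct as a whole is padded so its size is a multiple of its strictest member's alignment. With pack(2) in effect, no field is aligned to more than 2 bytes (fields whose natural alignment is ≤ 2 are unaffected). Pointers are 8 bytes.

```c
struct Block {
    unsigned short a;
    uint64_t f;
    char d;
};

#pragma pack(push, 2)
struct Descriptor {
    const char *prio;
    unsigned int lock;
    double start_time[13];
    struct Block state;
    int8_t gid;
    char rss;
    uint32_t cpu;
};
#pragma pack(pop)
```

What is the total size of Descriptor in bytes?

Block: a at 0 (size 2, align 2) → ends 2; pad 6 to align 8 for f; f at 8 (size 8, align 8) → ends 16; d at 16 (size 1, align 1) → ends 17; tail pad 7 to reach multiple of 8; total 24 bytes, alignment 8
prio at 0 (size 8, align 2) → ends 8
lock at 8 (size 4, align 2) → ends 12
start_time at 12 (size 104, align 2) → ends 116
state at 116 (size 24, align 2) → ends 140
gid at 140 (size 1, align 1) → ends 141
rss at 141 (size 1, align 1) → ends 142
cpu at 142 (size 4, align 2) → ends 146
total 146 bytes, alignment 2

146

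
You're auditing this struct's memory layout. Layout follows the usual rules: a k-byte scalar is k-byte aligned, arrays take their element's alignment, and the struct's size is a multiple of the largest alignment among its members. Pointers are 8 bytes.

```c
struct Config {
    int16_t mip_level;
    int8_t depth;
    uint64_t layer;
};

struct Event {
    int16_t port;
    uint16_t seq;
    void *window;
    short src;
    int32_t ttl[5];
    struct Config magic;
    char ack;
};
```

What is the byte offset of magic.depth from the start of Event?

Config: @0: mip_level [2B, align 2] → 2; @2: depth [1B, align 1] → 3; +5 pad (align 8); @8: layer [8B, align 8] → 16; size 16, align 8
@0: port [2B, align 2] → 2
@2: seq [2B, align 2] → 4
+4 pad (align 8)
@8: window [8B, align 8] → 16
@16: src [2B, align 2] → 18
+2 pad (align 4)
@20: ttl [20B, align 4] → 40
@40: magic [16B, align 8] → 56
within Config: depth at 2
40 + 2 = 42

42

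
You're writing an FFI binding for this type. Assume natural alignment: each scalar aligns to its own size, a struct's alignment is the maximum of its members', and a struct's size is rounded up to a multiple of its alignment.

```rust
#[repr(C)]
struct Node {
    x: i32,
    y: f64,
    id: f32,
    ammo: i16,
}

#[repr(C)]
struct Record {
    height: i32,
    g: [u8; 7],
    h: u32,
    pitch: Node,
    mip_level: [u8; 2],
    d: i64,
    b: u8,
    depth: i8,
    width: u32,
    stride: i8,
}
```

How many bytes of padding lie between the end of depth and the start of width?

Node: x at 0 (size 4, align 4) → ends 4; pad 4 to align 8 for y; y at 8 (size 8, align 8) → ends 16; id at 16 (size 4, align 4) → ends 20; ammo at 20 (size 2, align 2) → ends 22; tail pad 2 to reach multiple of 8; total 24 bytes, alignment 8
height at 0 (size 4, align 4) → ends 4
g at 4 (size 7, align 1) → ends 11
pad 1 to align 4 for h
h at 12 (size 4, align 4) → ends 16
pitch at 16 (size 24, align 8) → ends 40
mip_level at 40 (size 2, align 1) → ends 42
pad 6 to align 8 for d
d at 48 (size 8, align 8) → ends 56
b at 56 (size 1, align 1) → ends 57
depth at 57 (size 1, align 1) → ends 58
pad 2 to align 4 for width
width at 60 (size 4, align 4) → ends 64

2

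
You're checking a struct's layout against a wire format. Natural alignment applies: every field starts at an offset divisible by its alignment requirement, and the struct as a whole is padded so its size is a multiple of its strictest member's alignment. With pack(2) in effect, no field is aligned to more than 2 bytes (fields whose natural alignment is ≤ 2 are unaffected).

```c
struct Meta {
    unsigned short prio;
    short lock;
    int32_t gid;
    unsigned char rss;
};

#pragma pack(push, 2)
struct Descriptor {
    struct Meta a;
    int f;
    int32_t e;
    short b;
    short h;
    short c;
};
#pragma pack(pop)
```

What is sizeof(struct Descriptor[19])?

494

Meta: 0..2  prio  (2B, 2-aligned); 2..4  lock  (2B, 2-aligned); 4..8  gid  (4B, 4-aligned); 8..9  rss  (1B, 1-aligned); 9..12  -- tail padding (3B); sizeof = 12, alignof = 4
0..12  a  (12B, 2-aligned)
12..16  f  (4B, 2-aligned)
16..20  e  (4B, 2-aligned)
20..22  b  (2B, 2-aligned)
22..24  h  (2B, 2-aligned)
24..26  c  (2B, 2-aligned)
sizeof = 26, alignof = 2
array of 19: 19 × 26 = 494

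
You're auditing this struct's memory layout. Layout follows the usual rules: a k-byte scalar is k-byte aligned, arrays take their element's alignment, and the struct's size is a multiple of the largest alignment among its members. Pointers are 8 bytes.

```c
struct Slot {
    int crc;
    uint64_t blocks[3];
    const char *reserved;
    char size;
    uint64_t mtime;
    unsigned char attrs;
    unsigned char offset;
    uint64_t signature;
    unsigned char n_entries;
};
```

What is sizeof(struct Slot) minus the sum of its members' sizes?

@0: crc [4B, align 4] → 4
+4 pad (align 8)
@8: blocks [24B, align 8] → 32
@32: reserved [8B, align 8] → 40
@40: size [1B, align 1] → 41
+7 pad (align 8)
@48: mtime [8B, align 8] → 56
@56: attrs [1B, align 1] → 57
@57: offset [1B, align 1] → 58
+6 pad (align 8)
@64: signature [8B, align 8] → 72
@72: n_entries [1B, align 1] → 73
+7 tail pad (align 8)
size 80, align 8
data bytes 56, size 80 → padding 24

24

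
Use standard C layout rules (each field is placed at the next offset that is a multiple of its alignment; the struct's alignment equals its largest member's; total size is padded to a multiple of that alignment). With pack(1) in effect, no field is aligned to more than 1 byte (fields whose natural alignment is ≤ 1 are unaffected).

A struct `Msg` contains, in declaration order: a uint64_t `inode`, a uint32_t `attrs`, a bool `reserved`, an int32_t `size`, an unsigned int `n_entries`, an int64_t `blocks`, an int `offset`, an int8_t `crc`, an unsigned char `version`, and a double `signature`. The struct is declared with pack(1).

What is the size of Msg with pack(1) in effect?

43

@0: inode [8B, align 1] → 8
@8: attrs [4B, align 1] → 12
@12: reserved [1B, align 1] → 13
@13: size [4B, align 1] → 17
@17: n_entries [4B, align 1] → 21
@21: blocks [8B, align 1] → 29
@29: offset [4B, align 1] → 33
@33: crc [1B, align 1] → 34
@34: version [1B, align 1] → 35
@35: signature [8B, align 1] → 43
size 43, align 1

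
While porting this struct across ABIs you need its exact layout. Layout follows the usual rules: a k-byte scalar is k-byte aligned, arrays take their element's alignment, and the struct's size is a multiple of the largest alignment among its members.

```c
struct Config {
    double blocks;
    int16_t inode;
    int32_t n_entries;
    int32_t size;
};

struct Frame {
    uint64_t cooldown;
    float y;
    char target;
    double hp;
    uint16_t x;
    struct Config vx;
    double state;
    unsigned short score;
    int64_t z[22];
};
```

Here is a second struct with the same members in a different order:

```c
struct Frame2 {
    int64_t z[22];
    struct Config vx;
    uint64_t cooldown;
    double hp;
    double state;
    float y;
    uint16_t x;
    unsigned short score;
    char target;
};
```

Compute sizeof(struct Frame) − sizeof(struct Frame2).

Config: @0: blocks [8B, align 8] → 8; @8: inode [2B, align 2] → 10; +2 pad (align 4); @12: n_entries [4B, align 4] → 16; @16: size [4B, align 4] → 20; +4 tail pad (align 8); size 24, align 8
@0: cooldown [8B, align 8] → 8
@8: y [4B, align 4] → 12
@12: target [1B, align 1] → 13
+3 pad (align 8)
@16: hp [8B, align 8] → 24
@24: x [2B, align 2] → 26
+6 pad (align 8)
@32: vx [24B, align 8] → 56
@56: state [8B, align 8] → 64
@64: score [2B, align 2] → 66
+6 pad (align 8)
@72: z [176B, align 8] → 248
size 248, align 8
— Frame2 —
@0: z [176B, align 8] → 176
@176: vx [24B, align 8] → 200
@200: cooldown [8B, align 8] → 208
@208: hp [8B, align 8] → 216
@216: state [8B, align 8] → 224
@224: y [4B, align 4] → 228
@228: x [2B, align 2] → 230
@230: score [2B, align 2] → 232
@232: target [1B, align 1] → 233
+7 tail pad (align 8)
size 240, align 8
248 − 240 = 8

8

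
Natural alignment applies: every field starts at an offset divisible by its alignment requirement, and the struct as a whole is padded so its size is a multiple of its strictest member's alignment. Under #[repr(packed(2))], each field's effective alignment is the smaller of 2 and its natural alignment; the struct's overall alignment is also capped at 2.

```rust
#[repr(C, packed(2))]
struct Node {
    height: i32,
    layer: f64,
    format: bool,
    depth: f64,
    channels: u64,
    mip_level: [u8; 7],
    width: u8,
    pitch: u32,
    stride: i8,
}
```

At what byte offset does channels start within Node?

0..4  height  (4B, 2-aligned)
4..12  layer  (8B, 2-aligned)
12..13  format  (1B, 1-aligned)
13..14  -- padding (1B)
14..22  depth  (8B, 2-aligned)
22..30  channels  (8B, 2-aligned)

22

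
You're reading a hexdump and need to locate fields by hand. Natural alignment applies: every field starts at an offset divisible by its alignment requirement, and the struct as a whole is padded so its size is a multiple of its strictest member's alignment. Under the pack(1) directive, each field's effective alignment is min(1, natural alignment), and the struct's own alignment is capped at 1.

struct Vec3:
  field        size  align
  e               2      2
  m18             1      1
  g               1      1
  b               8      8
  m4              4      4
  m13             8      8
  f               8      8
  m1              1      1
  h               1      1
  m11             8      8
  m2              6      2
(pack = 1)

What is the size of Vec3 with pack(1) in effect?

48

@0: e [2B, align 1] → 2
@2: m18 [1B, align 1] → 3
@3: g [1B, align 1] → 4
@4: b [8B, align 1] → 12
@12: m4 [4B, align 1] → 16
@16: m13 [8B, align 1] → 24
@24: f [8B, align 1] → 32
@32: m1 [1B, align 1] → 33
@33: h [1B, align 1] → 34
@34: m11 [8B, align 1] → 42
@42: m2 [6B, align 1] → 48
size 48, align 1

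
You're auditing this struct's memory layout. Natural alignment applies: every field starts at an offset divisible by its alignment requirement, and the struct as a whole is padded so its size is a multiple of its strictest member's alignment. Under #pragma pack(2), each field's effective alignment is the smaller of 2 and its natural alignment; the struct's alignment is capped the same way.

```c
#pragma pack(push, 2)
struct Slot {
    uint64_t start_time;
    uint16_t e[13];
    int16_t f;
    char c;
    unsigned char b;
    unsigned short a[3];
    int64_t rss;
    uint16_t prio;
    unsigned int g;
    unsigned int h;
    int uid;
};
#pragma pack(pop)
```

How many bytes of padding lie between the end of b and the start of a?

@0: start_time [8B, align 2] → 8
@8: e [26B, align 2] → 34
@34: f [2B, align 2] → 36
@36: c [1B, align 1] → 37
@37: b [1B, align 1] → 38
@38: a [6B, align 2] → 44

0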